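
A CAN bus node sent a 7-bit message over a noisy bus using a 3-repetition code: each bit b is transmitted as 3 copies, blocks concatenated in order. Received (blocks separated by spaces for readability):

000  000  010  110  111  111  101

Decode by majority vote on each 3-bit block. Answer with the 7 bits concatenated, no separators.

0001111

Block 1 (000): 0 ones → 0
Block 2 (000): 0 ones → 0
Block 3 (010): 1 one → 0
Block 4 (110): 2 ones → 1
Block 5 (111): 3 ones → 1
Block 6 (111): 3 ones → 1
Block 7 (101): 2 ones → 1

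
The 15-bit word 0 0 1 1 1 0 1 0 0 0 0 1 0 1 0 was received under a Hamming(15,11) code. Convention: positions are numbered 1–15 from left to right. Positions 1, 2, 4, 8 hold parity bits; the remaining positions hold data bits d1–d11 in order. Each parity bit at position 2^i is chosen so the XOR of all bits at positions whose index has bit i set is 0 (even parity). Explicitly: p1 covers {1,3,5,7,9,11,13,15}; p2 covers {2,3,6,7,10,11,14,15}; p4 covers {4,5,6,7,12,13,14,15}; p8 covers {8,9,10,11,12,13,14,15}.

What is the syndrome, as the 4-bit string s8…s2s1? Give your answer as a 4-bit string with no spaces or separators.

s1 (pos 1,3,5,7,9,11,13,15): 0⊕1⊕1⊕1⊕0⊕0⊕0⊕0 = 1
s2 (pos 2,3,6,7,10,11,14,15): 0⊕1⊕0⊕1⊕0⊕0⊕1⊕0 = 1
s4 (pos 4,5,6,7,12,13,14,15): 1⊕1⊕0⊕1⊕1⊕0⊕1⊕0 = 1
s8 (pos 8,9,10,11,12,13,14,15): 0⊕0⊕0⊕0⊕1⊕0⊕1⊕0 = 0
Syndrome s8…s1 = 0111 → error at position 7.

0111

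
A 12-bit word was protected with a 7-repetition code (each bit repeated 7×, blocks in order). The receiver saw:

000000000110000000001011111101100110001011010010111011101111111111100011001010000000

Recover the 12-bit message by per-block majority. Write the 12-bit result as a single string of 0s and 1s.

000110011110

Block 1 (0000000): 0 ones → 0
Block 2 (0011000): 2 ones → 0
Block 3 (0000001): 1 one → 0
Block 4 (0111111): 6 ones → 1
Block 5 (0110011): 4 ones → 1
Block 6 (0001011): 3 ones → 0
Block 7 (0100101): 3 ones → 0
Block 8 (1101110): 5 ones → 1
Block 9 (1111111): 7 ones → 1
Block 10 (1111000): 4 ones → 1
Block 11 (1100101): 4 ones → 1
Block 12 (0000000): 0 ones → 0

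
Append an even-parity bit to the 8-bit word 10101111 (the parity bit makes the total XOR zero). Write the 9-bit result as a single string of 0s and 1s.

XOR of the 8 data bits: 1⊕0⊕1⊕0⊕1⊕1⊕1⊕1 = 0
Parity bit = 0 (so all 9 bits XOR to 0).

101011110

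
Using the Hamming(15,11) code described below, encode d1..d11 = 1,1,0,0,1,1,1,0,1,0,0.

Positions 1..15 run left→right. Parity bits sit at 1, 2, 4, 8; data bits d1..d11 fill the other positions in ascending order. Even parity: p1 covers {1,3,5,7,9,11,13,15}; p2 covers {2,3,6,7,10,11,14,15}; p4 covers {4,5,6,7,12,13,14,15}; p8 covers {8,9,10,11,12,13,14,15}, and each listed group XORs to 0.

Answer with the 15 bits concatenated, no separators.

Place data at non-parity positions: p1 p2 1 p4 1 0 0 p8 1 1 1 0 1 0 0
p1 (pos 1,3,5,7,9,11,13,15): XOR of data positions = 1⊕1⊕0⊕1⊕1⊕1⊕0 = 1
p2 (pos 2,3,6,7,10,11,14,15): XOR of data positions = 1⊕0⊕0⊕1⊕1⊕0⊕0 = 1
p4 (pos 4,5,6,7,12,13,14,15): XOR of data positions = 1⊕0⊕0⊕0⊕1⊕0⊕0 = 0
p8 (pos 8,9,10,11,12,13,14,15): XOR of data positions = 1⊕1⊕1⊕0⊕1⊕0⊕0 = 0
Codeword: 111010001110100

111010001110100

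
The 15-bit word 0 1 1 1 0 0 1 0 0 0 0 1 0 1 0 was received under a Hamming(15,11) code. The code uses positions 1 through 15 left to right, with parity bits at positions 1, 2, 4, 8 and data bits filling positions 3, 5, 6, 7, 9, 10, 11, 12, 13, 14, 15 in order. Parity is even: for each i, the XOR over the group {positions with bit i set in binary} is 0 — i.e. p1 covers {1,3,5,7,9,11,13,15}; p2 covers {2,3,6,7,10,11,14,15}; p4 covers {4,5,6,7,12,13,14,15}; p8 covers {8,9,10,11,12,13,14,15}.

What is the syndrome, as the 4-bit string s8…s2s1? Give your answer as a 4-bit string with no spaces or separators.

s1 (pos 1,3,5,7,9,11,13,15): 0⊕1⊕0⊕1⊕0⊕0⊕0⊕0 = 0
s2 (pos 2,3,6,7,10,11,14,15): 1⊕1⊕0⊕1⊕0⊕0⊕1⊕0 = 0
s4 (pos 4,5,6,7,12,13,14,15): 1⊕0⊕0⊕1⊕1⊕0⊕1⊕0 = 0
s8 (pos 8,9,10,11,12,13,14,15): 0⊕0⊕0⊕0⊕1⊕0⊕1⊕0 = 0
Syndrome s8…s1 = 0000 → no error.

0000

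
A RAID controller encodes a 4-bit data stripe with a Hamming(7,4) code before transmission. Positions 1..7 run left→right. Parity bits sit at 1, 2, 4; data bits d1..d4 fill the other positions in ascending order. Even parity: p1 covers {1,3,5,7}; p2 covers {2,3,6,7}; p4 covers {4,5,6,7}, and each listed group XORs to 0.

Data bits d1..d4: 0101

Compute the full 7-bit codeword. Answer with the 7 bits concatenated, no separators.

0100101

Place data at non-parity positions: p1 p2 0 p4 1 0 1
p1 (pos 1,3,5,7): XOR of data positions = 0⊕1⊕1 = 0
p2 (pos 2,3,6,7): XOR of data positions = 0⊕0⊕1 = 1
p4 (pos 4,5,6,7): XOR of data positions = 1⊕0⊕1 = 0
Codeword: 0100101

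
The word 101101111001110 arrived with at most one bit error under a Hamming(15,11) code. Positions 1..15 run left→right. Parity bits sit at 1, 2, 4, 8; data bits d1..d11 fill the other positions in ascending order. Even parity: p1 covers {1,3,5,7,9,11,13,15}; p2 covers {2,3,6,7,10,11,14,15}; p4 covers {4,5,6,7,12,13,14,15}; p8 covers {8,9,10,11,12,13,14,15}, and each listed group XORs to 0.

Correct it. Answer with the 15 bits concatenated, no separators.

101101110001110

s1 (pos 1,3,5,7,9,11,13,15): 1⊕1⊕0⊕1⊕1⊕0⊕1⊕0 = 1
s2 (pos 2,3,6,7,10,11,14,15): 0⊕1⊕1⊕1⊕0⊕0⊕1⊕0 = 0
s4 (pos 4,5,6,7,12,13,14,15): 1⊕0⊕1⊕1⊕1⊕1⊕1⊕0 = 0
s8 (pos 8,9,10,11,12,13,14,15): 1⊕1⊕0⊕0⊕1⊕1⊕1⊕0 = 1
Syndrome s8…s1 = 1001 → error at position 9.
Flip position 9: 101101111001110 → 101101110001110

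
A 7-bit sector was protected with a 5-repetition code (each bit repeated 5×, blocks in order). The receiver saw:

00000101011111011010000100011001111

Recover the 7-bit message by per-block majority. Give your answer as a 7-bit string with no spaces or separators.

0111001

Block 1 (00000): 0 ones → 0
Block 2 (10101): 3 ones → 1
Block 3 (11110): 4 ones → 1
Block 4 (11010): 3 ones → 1
Block 5 (00010): 1 one → 0
Block 6 (00110): 2 ones → 0
Block 7 (01111): 4 ones → 1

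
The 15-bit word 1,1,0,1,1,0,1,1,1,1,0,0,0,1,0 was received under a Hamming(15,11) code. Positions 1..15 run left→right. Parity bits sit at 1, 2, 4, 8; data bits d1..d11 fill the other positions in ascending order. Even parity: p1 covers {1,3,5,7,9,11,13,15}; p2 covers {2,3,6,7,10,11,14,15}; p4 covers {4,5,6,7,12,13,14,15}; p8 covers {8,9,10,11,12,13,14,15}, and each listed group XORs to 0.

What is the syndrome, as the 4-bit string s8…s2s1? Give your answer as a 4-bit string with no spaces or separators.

s1 (pos 1,3,5,7,9,11,13,15): 1⊕0⊕1⊕1⊕1⊕0⊕0⊕0 = 0
s2 (pos 2,3,6,7,10,11,14,15): 1⊕0⊕0⊕1⊕1⊕0⊕1⊕0 = 0
s4 (pos 4,5,6,7,12,13,14,15): 1⊕1⊕0⊕1⊕0⊕0⊕1⊕0 = 0
s8 (pos 8,9,10,11,12,13,14,15): 1⊕1⊕1⊕0⊕0⊕0⊕1⊕0 = 0
Syndrome s8…s1 = 0000 → no error.

0000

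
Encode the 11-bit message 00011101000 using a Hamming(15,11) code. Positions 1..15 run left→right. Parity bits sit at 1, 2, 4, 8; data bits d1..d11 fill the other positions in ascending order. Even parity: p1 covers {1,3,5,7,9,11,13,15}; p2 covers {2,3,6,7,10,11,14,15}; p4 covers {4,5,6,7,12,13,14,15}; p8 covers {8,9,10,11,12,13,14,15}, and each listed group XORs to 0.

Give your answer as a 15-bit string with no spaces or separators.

000000111101000

Place data at non-parity positions: p1 p2 0 p4 0 0 1 p8 1 1 0 1 0 0 0
p1 (pos 1,3,5,7,9,11,13,15): XOR of data positions = 0⊕0⊕1⊕1⊕0⊕0⊕0 = 0
p2 (pos 2,3,6,7,10,11,14,15): XOR of data positions = 0⊕0⊕1⊕1⊕0⊕0⊕0 = 0
p4 (pos 4,5,6,7,12,13,14,15): XOR of data positions = 0⊕0⊕1⊕1⊕0⊕0⊕0 = 0
p8 (pos 8,9,10,11,12,13,14,15): XOR of data positions = 1⊕1⊕0⊕1⊕0⊕0⊕0 = 1
Codeword: 000000111101000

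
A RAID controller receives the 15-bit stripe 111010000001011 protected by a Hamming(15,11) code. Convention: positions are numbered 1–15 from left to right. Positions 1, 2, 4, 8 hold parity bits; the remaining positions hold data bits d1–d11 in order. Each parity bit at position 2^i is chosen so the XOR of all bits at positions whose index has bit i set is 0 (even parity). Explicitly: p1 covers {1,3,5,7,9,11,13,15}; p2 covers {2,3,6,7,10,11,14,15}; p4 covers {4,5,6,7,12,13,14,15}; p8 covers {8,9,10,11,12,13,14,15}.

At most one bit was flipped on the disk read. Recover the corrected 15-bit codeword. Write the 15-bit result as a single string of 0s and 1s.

111010010001011

s1 (pos 1,3,5,7,9,11,13,15): 1⊕1⊕1⊕0⊕0⊕0⊕0⊕1 = 0
s2 (pos 2,3,6,7,10,11,14,15): 1⊕1⊕0⊕0⊕0⊕0⊕1⊕1 = 0
s4 (pos 4,5,6,7,12,13,14,15): 0⊕1⊕0⊕0⊕1⊕0⊕1⊕1 = 0
s8 (pos 8,9,10,11,12,13,14,15): 0⊕0⊕0⊕0⊕1⊕0⊕1⊕1 = 1
Syndrome s8…s1 = 1000 → error at position 8.
Flip position 8: 111010000001011 → 111010010001011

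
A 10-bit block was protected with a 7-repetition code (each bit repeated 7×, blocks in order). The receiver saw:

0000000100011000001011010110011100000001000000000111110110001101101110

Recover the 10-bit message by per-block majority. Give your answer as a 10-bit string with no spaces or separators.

Block 1 (0000000): 0 ones → 0
Block 2 (1000110): 3 ones → 0
Block 3 (0000101): 2 ones → 0
Block 4 (1010110): 4 ones → 1
Block 5 (0111000): 3 ones → 0
Block 6 (0000100): 1 one → 0
Block 7 (0000000): 0 ones → 0
Block 8 (1111101): 6 ones → 1
Block 9 (1000110): 3 ones → 0
Block 10 (1101110): 5 ones → 1

0001000101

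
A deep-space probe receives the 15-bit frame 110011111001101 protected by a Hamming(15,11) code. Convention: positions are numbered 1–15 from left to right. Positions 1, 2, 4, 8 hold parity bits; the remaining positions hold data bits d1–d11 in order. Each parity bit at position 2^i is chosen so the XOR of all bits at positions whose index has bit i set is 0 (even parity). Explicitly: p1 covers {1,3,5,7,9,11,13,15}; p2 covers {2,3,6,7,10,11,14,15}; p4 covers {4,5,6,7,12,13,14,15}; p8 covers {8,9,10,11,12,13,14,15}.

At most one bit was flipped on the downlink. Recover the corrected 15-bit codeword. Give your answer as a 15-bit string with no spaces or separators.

110011101001101

s1 (pos 1,3,5,7,9,11,13,15): 1⊕0⊕1⊕1⊕1⊕0⊕1⊕1 = 0
s2 (pos 2,3,6,7,10,11,14,15): 1⊕0⊕1⊕1⊕0⊕0⊕0⊕1 = 0
s4 (pos 4,5,6,7,12,13,14,15): 0⊕1⊕1⊕1⊕1⊕1⊕0⊕1 = 0
s8 (pos 8,9,10,11,12,13,14,15): 1⊕1⊕0⊕0⊕1⊕1⊕0⊕1 = 1
Syndrome s8…s1 = 1000 → error at position 8.
Flip position 8: 110011111001101 → 110011101001101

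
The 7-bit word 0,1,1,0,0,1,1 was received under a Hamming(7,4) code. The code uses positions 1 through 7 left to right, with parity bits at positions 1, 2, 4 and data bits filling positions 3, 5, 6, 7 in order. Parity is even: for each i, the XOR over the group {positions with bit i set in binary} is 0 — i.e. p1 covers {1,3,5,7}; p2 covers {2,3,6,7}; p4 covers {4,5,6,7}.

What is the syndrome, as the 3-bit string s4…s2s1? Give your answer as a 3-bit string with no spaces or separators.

000

s1 (pos 1,3,5,7): 0⊕1⊕0⊕1 = 0
s2 (pos 2,3,6,7): 1⊕1⊕1⊕1 = 0
s4 (pos 4,5,6,7): 0⊕0⊕1⊕1 = 0
Syndrome s4…s1 = 000 → no error.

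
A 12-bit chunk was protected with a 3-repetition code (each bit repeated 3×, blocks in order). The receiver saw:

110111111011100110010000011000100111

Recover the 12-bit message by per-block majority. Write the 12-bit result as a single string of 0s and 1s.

Block 1 (110): 2 ones → 1
Block 2 (111): 3 ones → 1
Block 3 (111): 3 ones → 1
Block 4 (011): 2 ones → 1
Block 5 (100): 1 one → 0
Block 6 (110): 2 ones → 1
Block 7 (010): 1 one → 0
Block 8 (000): 0 ones → 0
Block 9 (011): 2 ones → 1
Block 10 (000): 0 ones → 0
Block 11 (100): 1 one → 0
Block 12 (111): 3 ones → 1

111101001001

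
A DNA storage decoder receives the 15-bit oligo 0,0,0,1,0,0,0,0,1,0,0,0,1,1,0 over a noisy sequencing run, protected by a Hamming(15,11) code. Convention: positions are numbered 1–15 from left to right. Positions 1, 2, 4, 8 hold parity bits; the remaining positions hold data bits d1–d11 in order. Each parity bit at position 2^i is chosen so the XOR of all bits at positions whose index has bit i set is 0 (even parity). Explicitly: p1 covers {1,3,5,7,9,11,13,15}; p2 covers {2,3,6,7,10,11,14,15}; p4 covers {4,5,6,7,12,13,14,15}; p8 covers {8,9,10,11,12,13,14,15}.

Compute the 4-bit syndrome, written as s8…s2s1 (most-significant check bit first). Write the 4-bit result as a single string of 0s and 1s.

s1 (pos 1,3,5,7,9,11,13,15): 0⊕0⊕0⊕0⊕1⊕0⊕1⊕0 = 0
s2 (pos 2,3,6,7,10,11,14,15): 0⊕0⊕0⊕0⊕0⊕0⊕1⊕0 = 1
s4 (pos 4,5,6,7,12,13,14,15): 1⊕0⊕0⊕0⊕0⊕1⊕1⊕0 = 1
s8 (pos 8,9,10,11,12,13,14,15): 0⊕1⊕0⊕0⊕0⊕1⊕1⊕0 = 1
Syndrome s8…s1 = 1110 → error at position 14.

1110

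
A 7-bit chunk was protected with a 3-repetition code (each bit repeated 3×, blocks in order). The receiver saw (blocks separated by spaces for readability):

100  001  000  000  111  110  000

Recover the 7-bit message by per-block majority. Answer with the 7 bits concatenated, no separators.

0000110

Block 1 (100): 1 one → 0
Block 2 (001): 1 one → 0
Block 3 (000): 0 ones → 0
Block 4 (000): 0 ones → 0
Block 5 (111): 3 ones → 1
Block 6 (110): 2 ones → 1
Block 7 (000): 0 ones → 0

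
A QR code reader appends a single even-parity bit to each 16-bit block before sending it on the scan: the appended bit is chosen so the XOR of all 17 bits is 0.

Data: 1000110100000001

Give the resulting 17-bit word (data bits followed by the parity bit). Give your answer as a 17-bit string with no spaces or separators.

XOR of the 16 data bits: 1⊕0⊕0⊕0⊕1⊕1⊕0⊕1⊕0⊕0⊕0⊕0⊕0⊕0⊕0⊕1 = 1
Parity bit = 1 (so all 17 bits XOR to 0).

10001101000000011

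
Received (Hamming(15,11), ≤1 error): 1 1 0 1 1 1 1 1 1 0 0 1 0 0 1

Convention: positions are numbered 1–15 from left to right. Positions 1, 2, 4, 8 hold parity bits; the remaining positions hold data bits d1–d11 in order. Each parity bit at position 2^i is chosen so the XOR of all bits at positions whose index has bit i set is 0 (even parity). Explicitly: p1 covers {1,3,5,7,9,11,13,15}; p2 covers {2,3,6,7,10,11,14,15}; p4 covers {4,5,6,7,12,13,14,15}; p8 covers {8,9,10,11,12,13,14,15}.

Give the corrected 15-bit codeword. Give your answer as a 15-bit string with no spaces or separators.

010111111001001

s1 (pos 1,3,5,7,9,11,13,15): 1⊕0⊕1⊕1⊕1⊕0⊕0⊕1 = 1
s2 (pos 2,3,6,7,10,11,14,15): 1⊕0⊕1⊕1⊕0⊕0⊕0⊕1 = 0
s4 (pos 4,5,6,7,12,13,14,15): 1⊕1⊕1⊕1⊕1⊕0⊕0⊕1 = 0
s8 (pos 8,9,10,11,12,13,14,15): 1⊕1⊕0⊕0⊕1⊕0⊕0⊕1 = 0
Syndrome s8…s1 = 0001 → error at position 1.
Flip position 1: 110111111001001 → 010111111001001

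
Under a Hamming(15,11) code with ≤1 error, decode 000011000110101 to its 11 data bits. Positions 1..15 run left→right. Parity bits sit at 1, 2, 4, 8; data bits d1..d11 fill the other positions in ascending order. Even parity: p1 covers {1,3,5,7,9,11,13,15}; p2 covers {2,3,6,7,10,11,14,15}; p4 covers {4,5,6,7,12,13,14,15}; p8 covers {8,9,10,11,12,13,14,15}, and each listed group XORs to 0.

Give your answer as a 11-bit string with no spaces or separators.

s1 (pos 1,3,5,7,9,11,13,15): 0⊕0⊕1⊕0⊕0⊕1⊕1⊕1 = 0
s2 (pos 2,3,6,7,10,11,14,15): 0⊕0⊕1⊕0⊕1⊕1⊕0⊕1 = 0
s4 (pos 4,5,6,7,12,13,14,15): 0⊕1⊕1⊕0⊕0⊕1⊕0⊕1 = 0
s8 (pos 8,9,10,11,12,13,14,15): 0⊕0⊕1⊕1⊕0⊕1⊕0⊕1 = 0
Syndrome s8…s1 = 0000 → no error.
Read data bits from positions 3,5,6,7,9,10,11,12,13,14,15: 01100110101

01100110101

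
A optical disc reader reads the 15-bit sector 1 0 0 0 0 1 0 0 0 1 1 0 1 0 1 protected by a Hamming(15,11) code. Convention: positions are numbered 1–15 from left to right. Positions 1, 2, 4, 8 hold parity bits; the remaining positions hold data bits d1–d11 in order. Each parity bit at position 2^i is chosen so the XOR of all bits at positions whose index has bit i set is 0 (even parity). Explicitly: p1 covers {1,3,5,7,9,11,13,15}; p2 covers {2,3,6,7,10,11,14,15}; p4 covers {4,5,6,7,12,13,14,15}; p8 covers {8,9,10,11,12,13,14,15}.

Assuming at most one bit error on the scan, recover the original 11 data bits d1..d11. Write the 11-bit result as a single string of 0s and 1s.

s1 (pos 1,3,5,7,9,11,13,15): 1⊕0⊕0⊕0⊕0⊕1⊕1⊕1 = 0
s2 (pos 2,3,6,7,10,11,14,15): 0⊕0⊕1⊕0⊕1⊕1⊕0⊕1 = 0
s4 (pos 4,5,6,7,12,13,14,15): 0⊕0⊕1⊕0⊕0⊕1⊕0⊕1 = 1
s8 (pos 8,9,10,11,12,13,14,15): 0⊕0⊕1⊕1⊕0⊕1⊕0⊕1 = 0
Syndrome s8…s1 = 0100 → error at position 4.
Flip position 4: 100001000110101 → 100101000110101
Read data bits from positions 3,5,6,7,9,10,11,12,13,14,15: 00100110101

00100110101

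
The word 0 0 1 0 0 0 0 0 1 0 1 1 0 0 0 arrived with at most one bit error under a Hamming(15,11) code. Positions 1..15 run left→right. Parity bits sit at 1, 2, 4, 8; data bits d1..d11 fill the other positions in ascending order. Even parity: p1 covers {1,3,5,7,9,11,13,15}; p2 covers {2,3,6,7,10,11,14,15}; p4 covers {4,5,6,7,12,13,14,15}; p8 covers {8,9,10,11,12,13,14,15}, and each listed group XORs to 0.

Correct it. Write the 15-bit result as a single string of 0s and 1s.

s1 (pos 1,3,5,7,9,11,13,15): 0⊕1⊕0⊕0⊕1⊕1⊕0⊕0 = 1
s2 (pos 2,3,6,7,10,11,14,15): 0⊕1⊕0⊕0⊕0⊕1⊕0⊕0 = 0
s4 (pos 4,5,6,7,12,13,14,15): 0⊕0⊕0⊕0⊕1⊕0⊕0⊕0 = 1
s8 (pos 8,9,10,11,12,13,14,15): 0⊕1⊕0⊕1⊕1⊕0⊕0⊕0 = 1
Syndrome s8…s1 = 1101 → error at position 13.
Flip position 13: 001000001011000 → 001000001011100

001000001011100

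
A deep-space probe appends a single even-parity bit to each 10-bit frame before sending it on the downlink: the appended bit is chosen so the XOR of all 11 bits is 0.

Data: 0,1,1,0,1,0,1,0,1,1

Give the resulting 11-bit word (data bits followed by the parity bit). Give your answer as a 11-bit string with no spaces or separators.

XOR of the 10 data bits: 0⊕1⊕1⊕0⊕1⊕0⊕1⊕0⊕1⊕1 = 0
Parity bit = 0 (so all 11 bits XOR to 0).

01101010110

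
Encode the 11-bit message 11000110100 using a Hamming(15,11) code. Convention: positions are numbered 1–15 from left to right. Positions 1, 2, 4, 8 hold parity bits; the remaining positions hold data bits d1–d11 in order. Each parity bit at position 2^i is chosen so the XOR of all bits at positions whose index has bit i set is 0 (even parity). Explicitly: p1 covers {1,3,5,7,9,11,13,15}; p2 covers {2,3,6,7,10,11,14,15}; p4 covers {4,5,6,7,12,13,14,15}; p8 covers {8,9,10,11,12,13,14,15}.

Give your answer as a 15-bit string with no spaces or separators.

Place data at non-parity positions: p1 p2 1 p4 1 0 0 p8 0 1 1 0 1 0 0
p1 (pos 1,3,5,7,9,11,13,15): XOR of data positions = 1⊕1⊕0⊕0⊕1⊕1⊕0 = 0
p2 (pos 2,3,6,7,10,11,14,15): XOR of data positions = 1⊕0⊕0⊕1⊕1⊕0⊕0 = 1
p4 (pos 4,5,6,7,12,13,14,15): XOR of data positions = 1⊕0⊕0⊕0⊕1⊕0⊕0 = 0
p8 (pos 8,9,10,11,12,13,14,15): XOR of data positions = 0⊕1⊕1⊕0⊕1⊕0⊕0 = 1
Codeword: 011010010110100

011010010110100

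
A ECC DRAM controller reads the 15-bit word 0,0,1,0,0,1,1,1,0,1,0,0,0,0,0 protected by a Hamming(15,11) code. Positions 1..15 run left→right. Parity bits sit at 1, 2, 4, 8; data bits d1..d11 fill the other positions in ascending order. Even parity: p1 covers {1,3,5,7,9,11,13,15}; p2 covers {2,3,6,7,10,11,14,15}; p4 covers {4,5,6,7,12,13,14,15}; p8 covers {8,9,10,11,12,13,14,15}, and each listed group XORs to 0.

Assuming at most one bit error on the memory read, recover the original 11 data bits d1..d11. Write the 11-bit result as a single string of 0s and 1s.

10110100000

s1 (pos 1,3,5,7,9,11,13,15): 0⊕1⊕0⊕1⊕0⊕0⊕0⊕0 = 0
s2 (pos 2,3,6,7,10,11,14,15): 0⊕1⊕1⊕1⊕1⊕0⊕0⊕0 = 0
s4 (pos 4,5,6,7,12,13,14,15): 0⊕0⊕1⊕1⊕0⊕0⊕0⊕0 = 0
s8 (pos 8,9,10,11,12,13,14,15): 1⊕0⊕1⊕0⊕0⊕0⊕0⊕0 = 0
Syndrome s8…s1 = 0000 → no error.
Read data bits from positions 3,5,6,7,9,10,11,12,13,14,15: 10110100000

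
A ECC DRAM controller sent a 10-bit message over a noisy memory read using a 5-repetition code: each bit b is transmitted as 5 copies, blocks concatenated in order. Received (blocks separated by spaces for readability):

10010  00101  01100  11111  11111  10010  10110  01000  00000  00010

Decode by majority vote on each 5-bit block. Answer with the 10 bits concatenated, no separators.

0001101000

Block 1 (10010): 2 ones → 0
Block 2 (00101): 2 ones → 0
Block 3 (01100): 2 ones → 0
Block 4 (11111): 5 ones → 1
Block 5 (11111): 5 ones → 1
Block 6 (10010): 2 ones → 0
Block 7 (10110): 3 ones → 1
Block 8 (01000): 1 one → 0
Block 9 (00000): 0 ones → 0
Block 10 (00010): 1 one → 0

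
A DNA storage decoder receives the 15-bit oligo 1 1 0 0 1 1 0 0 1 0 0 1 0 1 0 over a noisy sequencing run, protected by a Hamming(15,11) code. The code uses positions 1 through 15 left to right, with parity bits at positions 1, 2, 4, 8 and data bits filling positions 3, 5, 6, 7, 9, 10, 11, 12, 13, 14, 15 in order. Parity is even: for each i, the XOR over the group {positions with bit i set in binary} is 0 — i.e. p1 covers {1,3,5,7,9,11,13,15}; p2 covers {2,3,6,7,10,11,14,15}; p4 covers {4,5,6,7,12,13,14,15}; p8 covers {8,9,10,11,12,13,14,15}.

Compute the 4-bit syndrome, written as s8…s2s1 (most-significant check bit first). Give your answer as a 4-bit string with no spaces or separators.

1011

s1 (pos 1,3,5,7,9,11,13,15): 1⊕0⊕1⊕0⊕1⊕0⊕0⊕0 = 1
s2 (pos 2,3,6,7,10,11,14,15): 1⊕0⊕1⊕0⊕0⊕0⊕1⊕0 = 1
s4 (pos 4,5,6,7,12,13,14,15): 0⊕1⊕1⊕0⊕1⊕0⊕1⊕0 = 0
s8 (pos 8,9,10,11,12,13,14,15): 0⊕1⊕0⊕0⊕1⊕0⊕1⊕0 = 1
Syndrome s8…s1 = 1011 → error at position 11.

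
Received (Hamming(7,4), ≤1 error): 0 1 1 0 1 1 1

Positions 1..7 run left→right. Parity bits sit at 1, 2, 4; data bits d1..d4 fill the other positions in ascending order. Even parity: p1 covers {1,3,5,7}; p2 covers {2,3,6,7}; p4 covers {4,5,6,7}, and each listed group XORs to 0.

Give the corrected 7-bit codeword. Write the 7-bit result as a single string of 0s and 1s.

0110011

s1 (pos 1,3,5,7): 0⊕1⊕1⊕1 = 1
s2 (pos 2,3,6,7): 1⊕1⊕1⊕1 = 0
s4 (pos 4,5,6,7): 0⊕1⊕1⊕1 = 1
Syndrome s4…s1 = 101 → error at position 5.
Flip position 5: 0110111 → 0110011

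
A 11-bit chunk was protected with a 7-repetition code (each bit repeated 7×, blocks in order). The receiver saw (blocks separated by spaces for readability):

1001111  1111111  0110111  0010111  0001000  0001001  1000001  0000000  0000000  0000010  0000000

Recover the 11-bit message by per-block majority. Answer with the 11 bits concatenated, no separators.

Block 1 (1001111): 5 ones → 1
Block 2 (1111111): 7 ones → 1
Block 3 (0110111): 5 ones → 1
Block 4 (0010111): 4 ones → 1
Block 5 (0001000): 1 one → 0
Block 6 (0001001): 2 ones → 0
Block 7 (1000001): 2 ones → 0
Block 8 (0000000): 0 ones → 0
Block 9 (0000000): 0 ones → 0
Block 10 (0000010): 1 one → 0
Block 11 (0000000): 0 ones → 0

11110000000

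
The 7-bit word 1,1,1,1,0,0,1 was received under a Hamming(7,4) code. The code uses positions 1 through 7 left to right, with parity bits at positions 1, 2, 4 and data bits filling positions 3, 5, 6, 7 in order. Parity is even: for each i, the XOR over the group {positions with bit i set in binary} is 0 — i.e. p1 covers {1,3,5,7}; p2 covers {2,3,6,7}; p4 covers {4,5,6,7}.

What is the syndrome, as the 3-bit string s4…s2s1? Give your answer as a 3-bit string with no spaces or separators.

s1 (pos 1,3,5,7): 1⊕1⊕0⊕1 = 1
s2 (pos 2,3,6,7): 1⊕1⊕0⊕1 = 1
s4 (pos 4,5,6,7): 1⊕0⊕0⊕1 = 0
Syndrome s4…s1 = 011 → error at position 3.

011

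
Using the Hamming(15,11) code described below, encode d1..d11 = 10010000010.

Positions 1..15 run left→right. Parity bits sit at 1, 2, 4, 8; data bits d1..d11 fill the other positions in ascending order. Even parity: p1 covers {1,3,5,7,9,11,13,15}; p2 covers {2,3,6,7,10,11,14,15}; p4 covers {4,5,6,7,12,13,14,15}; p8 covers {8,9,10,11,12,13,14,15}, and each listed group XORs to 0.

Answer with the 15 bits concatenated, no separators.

011000110000010

Place data at non-parity positions: p1 p2 1 p4 0 0 1 p8 0 0 0 0 0 1 0
p1 (pos 1,3,5,7,9,11,13,15): XOR of data positions = 1⊕0⊕1⊕0⊕0⊕0⊕0 = 0
p2 (pos 2,3,6,7,10,11,14,15): XOR of data positions = 1⊕0⊕1⊕0⊕0⊕1⊕0 = 1
p4 (pos 4,5,6,7,12,13,14,15): XOR of data positions = 0⊕0⊕1⊕0⊕0⊕1⊕0 = 0
p8 (pos 8,9,10,11,12,13,14,15): XOR of data positions = 0⊕0⊕0⊕0⊕0⊕1⊕0 = 1
Codeword: 011000110000010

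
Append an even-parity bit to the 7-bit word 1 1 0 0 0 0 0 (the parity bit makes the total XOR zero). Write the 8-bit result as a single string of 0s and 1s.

11000000

XOR of the 7 data bits: 1⊕1⊕0⊕0⊕0⊕0⊕0 = 0
Parity bit = 0 (so all 8 bits XOR to 0).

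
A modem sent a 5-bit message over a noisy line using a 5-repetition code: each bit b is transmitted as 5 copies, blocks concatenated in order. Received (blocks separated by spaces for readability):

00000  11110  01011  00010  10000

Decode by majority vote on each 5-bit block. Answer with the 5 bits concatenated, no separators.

01100

Block 1 (00000): 0 ones → 0
Block 2 (11110): 4 ones → 1
Block 3 (01011): 3 ones → 1
Block 4 (00010): 1 one → 0
Block 5 (10000): 1 one → 0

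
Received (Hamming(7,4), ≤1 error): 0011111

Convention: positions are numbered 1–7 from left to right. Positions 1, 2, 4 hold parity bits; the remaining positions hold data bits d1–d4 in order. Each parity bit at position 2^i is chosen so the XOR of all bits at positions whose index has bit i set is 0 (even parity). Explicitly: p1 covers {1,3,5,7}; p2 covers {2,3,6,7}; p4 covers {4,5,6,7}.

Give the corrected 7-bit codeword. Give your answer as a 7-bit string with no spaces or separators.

0001111

s1 (pos 1,3,5,7): 0⊕1⊕1⊕1 = 1
s2 (pos 2,3,6,7): 0⊕1⊕1⊕1 = 1
s4 (pos 4,5,6,7): 1⊕1⊕1⊕1 = 0
Syndrome s4…s1 = 011 → error at position 3.
Flip position 3: 0011111 → 0001111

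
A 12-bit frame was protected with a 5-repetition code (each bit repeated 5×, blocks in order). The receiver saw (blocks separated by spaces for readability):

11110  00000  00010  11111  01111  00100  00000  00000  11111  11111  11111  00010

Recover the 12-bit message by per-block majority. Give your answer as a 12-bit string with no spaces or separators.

100110001110

Block 1 (11110): 4 ones → 1
Block 2 (00000): 0 ones → 0
Block 3 (00010): 1 one → 0
Block 4 (11111): 5 ones → 1
Block 5 (01111): 4 ones → 1
Block 6 (00100): 1 one → 0
Block 7 (00000): 0 ones → 0
Block 8 (00000): 0 ones → 0
Block 9 (11111): 5 ones → 1
Block 10 (11111): 5 ones → 1
Block 11 (11111): 5 ones → 1
Block 12 (00010): 1 one → 0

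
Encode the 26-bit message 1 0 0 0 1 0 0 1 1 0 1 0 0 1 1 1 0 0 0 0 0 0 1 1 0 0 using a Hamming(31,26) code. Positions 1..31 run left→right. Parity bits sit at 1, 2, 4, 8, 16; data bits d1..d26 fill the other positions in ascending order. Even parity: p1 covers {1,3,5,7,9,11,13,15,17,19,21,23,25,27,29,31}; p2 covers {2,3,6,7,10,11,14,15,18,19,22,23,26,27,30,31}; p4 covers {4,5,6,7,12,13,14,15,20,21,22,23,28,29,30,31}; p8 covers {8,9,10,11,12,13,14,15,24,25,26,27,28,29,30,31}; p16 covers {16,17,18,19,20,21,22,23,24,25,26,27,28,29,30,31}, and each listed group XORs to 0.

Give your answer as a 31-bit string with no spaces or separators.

Place data at non-parity positions: p1 p2 1 p4 0 0 0 p8 1 0 0 1 1 0 1 p16 0 0 1 1 1 0 0 0 0 0 0 1 1 0 0
p1 (pos 1,3,5,7,9,11,13,15,17,19,21,23,25,27,29,31): XOR of data positions = 1⊕0⊕0⊕1⊕0⊕1⊕1⊕0⊕1⊕1⊕0⊕0⊕0⊕1⊕0 = 1
p2 (pos 2,3,6,7,10,11,14,15,18,19,22,23,26,27,30,31): XOR of data positions = 1⊕0⊕0⊕0⊕0⊕0⊕1⊕0⊕1⊕0⊕0⊕0⊕0⊕0⊕0 = 1
p4 (pos 4,5,6,7,12,13,14,15,20,21,22,23,28,29,30,31): XOR of data positions = 0⊕0⊕0⊕1⊕1⊕0⊕1⊕1⊕1⊕0⊕0⊕1⊕1⊕0⊕0 = 1
p8 (pos 8,9,10,11,12,13,14,15,24,25,26,27,28,29,30,31): XOR of data positions = 1⊕0⊕0⊕1⊕1⊕0⊕1⊕0⊕0⊕0⊕0⊕1⊕1⊕0⊕0 = 0
p16 (pos 16,17,18,19,20,21,22,23,24,25,26,27,28,29,30,31): XOR of data positions = 0⊕0⊕1⊕1⊕1⊕0⊕0⊕0⊕0⊕0⊕0⊕1⊕1⊕0⊕0 = 1
Codeword: 1111000010011011001110000001100

1111000010011011001110000001100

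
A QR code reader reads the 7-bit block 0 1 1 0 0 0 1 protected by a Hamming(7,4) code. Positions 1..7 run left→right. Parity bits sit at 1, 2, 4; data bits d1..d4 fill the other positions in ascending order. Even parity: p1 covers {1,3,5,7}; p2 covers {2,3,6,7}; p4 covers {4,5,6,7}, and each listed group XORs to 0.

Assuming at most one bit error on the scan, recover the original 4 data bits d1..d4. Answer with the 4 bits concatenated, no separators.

s1 (pos 1,3,5,7): 0⊕1⊕0⊕1 = 0
s2 (pos 2,3,6,7): 1⊕1⊕0⊕1 = 1
s4 (pos 4,5,6,7): 0⊕0⊕0⊕1 = 1
Syndrome s4…s1 = 110 → error at position 6.
Flip position 6: 0110001 → 0110011
Read data bits from positions 3,5,6,7: 1011

1011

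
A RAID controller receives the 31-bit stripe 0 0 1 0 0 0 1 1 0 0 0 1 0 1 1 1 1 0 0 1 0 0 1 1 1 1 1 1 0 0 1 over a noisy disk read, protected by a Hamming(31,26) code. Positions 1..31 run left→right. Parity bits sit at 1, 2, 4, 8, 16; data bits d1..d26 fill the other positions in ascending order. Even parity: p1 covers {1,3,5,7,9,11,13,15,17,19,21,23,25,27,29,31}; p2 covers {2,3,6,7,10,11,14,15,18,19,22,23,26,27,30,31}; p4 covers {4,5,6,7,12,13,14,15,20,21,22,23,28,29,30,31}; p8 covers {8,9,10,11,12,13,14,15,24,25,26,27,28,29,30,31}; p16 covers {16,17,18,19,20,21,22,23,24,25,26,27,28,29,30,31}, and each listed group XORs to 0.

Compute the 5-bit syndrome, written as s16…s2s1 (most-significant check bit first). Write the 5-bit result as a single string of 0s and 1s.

s1 (pos 1,3,5,7,9,11,13,15,17,19,21,23,25,27,29,31): 0⊕1⊕0⊕1⊕0⊕0⊕0⊕1⊕1⊕0⊕0⊕1⊕1⊕1⊕0⊕1 = 0
s2 (pos 2,3,6,7,10,11,14,15,18,19,22,23,26,27,30,31): 0⊕1⊕0⊕1⊕0⊕0⊕1⊕1⊕0⊕0⊕0⊕1⊕1⊕1⊕0⊕1 = 0
s4 (pos 4,5,6,7,12,13,14,15,20,21,22,23,28,29,30,31): 0⊕0⊕0⊕1⊕1⊕0⊕1⊕1⊕1⊕0⊕0⊕1⊕1⊕0⊕0⊕1 = 0
s8 (pos 8,9,10,11,12,13,14,15,24,25,26,27,28,29,30,31): 1⊕0⊕0⊕0⊕1⊕0⊕1⊕1⊕1⊕1⊕1⊕1⊕1⊕0⊕0⊕1 = 0
s16 (pos 16,17,18,19,20,21,22,23,24,25,26,27,28,29,30,31): 1⊕1⊕0⊕0⊕1⊕0⊕0⊕1⊕1⊕1⊕1⊕1⊕1⊕0⊕0⊕1 = 0
Syndrome s16…s1 = 00000 → no error.

00000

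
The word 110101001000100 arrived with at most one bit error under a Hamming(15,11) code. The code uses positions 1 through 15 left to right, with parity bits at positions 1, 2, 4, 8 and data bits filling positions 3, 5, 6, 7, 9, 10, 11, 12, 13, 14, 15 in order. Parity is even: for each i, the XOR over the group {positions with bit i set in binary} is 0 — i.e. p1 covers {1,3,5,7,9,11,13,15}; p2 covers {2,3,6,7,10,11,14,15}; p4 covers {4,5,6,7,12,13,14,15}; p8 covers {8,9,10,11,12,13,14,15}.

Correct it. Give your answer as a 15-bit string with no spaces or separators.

110111001000100

s1 (pos 1,3,5,7,9,11,13,15): 1⊕0⊕0⊕0⊕1⊕0⊕1⊕0 = 1
s2 (pos 2,3,6,7,10,11,14,15): 1⊕0⊕1⊕0⊕0⊕0⊕0⊕0 = 0
s4 (pos 4,5,6,7,12,13,14,15): 1⊕0⊕1⊕0⊕0⊕1⊕0⊕0 = 1
s8 (pos 8,9,10,11,12,13,14,15): 0⊕1⊕0⊕0⊕0⊕1⊕0⊕0 = 0
Syndrome s8…s1 = 0101 → error at position 5.
Flip position 5: 110101001000100 → 110111001000100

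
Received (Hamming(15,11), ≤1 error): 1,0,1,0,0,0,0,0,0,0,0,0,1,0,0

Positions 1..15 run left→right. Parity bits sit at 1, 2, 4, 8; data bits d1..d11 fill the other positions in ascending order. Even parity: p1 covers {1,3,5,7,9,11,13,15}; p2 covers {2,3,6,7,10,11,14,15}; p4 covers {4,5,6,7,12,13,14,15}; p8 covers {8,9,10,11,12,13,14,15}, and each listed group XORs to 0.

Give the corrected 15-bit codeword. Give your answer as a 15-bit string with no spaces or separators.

101000000000101

s1 (pos 1,3,5,7,9,11,13,15): 1⊕1⊕0⊕0⊕0⊕0⊕1⊕0 = 1
s2 (pos 2,3,6,7,10,11,14,15): 0⊕1⊕0⊕0⊕0⊕0⊕0⊕0 = 1
s4 (pos 4,5,6,7,12,13,14,15): 0⊕0⊕0⊕0⊕0⊕1⊕0⊕0 = 1
s8 (pos 8,9,10,11,12,13,14,15): 0⊕0⊕0⊕0⊕0⊕1⊕0⊕0 = 1
Syndrome s8…s1 = 1111 → error at position 15.
Flip position 15: 101000000000100 → 101000000000101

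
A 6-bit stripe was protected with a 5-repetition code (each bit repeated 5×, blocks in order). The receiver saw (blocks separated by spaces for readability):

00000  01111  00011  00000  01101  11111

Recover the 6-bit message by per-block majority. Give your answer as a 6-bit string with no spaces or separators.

Block 1 (00000): 0 ones → 0
Block 2 (01111): 4 ones → 1
Block 3 (00011): 2 ones → 0
Block 4 (00000): 0 ones → 0
Block 5 (01101): 3 ones → 1
Block 6 (11111): 5 ones → 1

010011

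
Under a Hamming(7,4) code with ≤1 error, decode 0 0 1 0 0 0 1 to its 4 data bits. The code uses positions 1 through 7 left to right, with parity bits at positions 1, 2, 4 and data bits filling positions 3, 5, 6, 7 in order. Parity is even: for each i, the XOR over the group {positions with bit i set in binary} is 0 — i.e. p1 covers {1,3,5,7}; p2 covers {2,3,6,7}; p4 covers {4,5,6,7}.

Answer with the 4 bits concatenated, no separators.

1001

s1 (pos 1,3,5,7): 0⊕1⊕0⊕1 = 0
s2 (pos 2,3,6,7): 0⊕1⊕0⊕1 = 0
s4 (pos 4,5,6,7): 0⊕0⊕0⊕1 = 1
Syndrome s4…s1 = 100 → error at position 4.
Flip position 4: 0010001 → 0011001
Read data bits from positions 3,5,6,7: 1001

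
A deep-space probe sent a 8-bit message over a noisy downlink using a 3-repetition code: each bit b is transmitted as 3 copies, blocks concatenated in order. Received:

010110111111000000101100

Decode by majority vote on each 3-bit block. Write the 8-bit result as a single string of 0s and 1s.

Block 1 (010): 1 one → 0
Block 2 (110): 2 ones → 1
Block 3 (111): 3 ones → 1
Block 4 (111): 3 ones → 1
Block 5 (000): 0 ones → 0
Block 6 (000): 0 ones → 0
Block 7 (101): 2 ones → 1
Block 8 (100): 1 one → 0

01110010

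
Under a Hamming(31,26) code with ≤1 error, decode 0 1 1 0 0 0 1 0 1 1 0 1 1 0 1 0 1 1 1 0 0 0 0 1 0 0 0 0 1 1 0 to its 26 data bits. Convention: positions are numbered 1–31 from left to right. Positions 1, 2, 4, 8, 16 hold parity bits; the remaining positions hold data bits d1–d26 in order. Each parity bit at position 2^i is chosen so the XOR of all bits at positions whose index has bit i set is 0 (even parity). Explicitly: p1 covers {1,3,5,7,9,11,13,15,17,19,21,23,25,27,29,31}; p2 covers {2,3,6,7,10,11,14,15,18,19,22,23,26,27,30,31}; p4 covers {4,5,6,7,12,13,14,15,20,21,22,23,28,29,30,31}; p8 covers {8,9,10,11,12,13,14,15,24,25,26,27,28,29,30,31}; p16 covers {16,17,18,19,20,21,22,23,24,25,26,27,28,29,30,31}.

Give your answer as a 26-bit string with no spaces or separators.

10011101101111000010000110

s1 (pos 1,3,5,7,9,11,13,15,17,19,21,23,25,27,29,31): 0⊕1⊕0⊕1⊕1⊕0⊕1⊕1⊕1⊕1⊕0⊕0⊕0⊕0⊕1⊕0 = 0
s2 (pos 2,3,6,7,10,11,14,15,18,19,22,23,26,27,30,31): 1⊕1⊕0⊕1⊕1⊕0⊕0⊕1⊕1⊕1⊕0⊕0⊕0⊕0⊕1⊕0 = 0
s4 (pos 4,5,6,7,12,13,14,15,20,21,22,23,28,29,30,31): 0⊕0⊕0⊕1⊕1⊕1⊕0⊕1⊕0⊕0⊕0⊕0⊕0⊕1⊕1⊕0 = 0
s8 (pos 8,9,10,11,12,13,14,15,24,25,26,27,28,29,30,31): 0⊕1⊕1⊕0⊕1⊕1⊕0⊕1⊕1⊕0⊕0⊕0⊕0⊕1⊕1⊕0 = 0
s16 (pos 16,17,18,19,20,21,22,23,24,25,26,27,28,29,30,31): 0⊕1⊕1⊕1⊕0⊕0⊕0⊕0⊕1⊕0⊕0⊕0⊕0⊕1⊕1⊕0 = 0
Syndrome s16…s1 = 00000 → no error.
Read data bits from positions 3,5,6,7,9,10,11,12,13,14,15,17,18,19,20,21,22,23,24,25,26,27,28,29,30,31: 10011101101111000010000110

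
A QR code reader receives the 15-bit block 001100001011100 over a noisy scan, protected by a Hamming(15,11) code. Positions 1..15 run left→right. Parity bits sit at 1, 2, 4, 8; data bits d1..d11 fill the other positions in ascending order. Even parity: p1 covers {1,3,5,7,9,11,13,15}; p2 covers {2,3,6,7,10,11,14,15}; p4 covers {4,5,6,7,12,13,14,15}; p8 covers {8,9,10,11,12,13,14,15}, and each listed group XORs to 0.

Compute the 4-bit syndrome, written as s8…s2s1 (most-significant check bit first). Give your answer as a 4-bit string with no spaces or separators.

s1 (pos 1,3,5,7,9,11,13,15): 0⊕1⊕0⊕0⊕1⊕1⊕1⊕0 = 0
s2 (pos 2,3,6,7,10,11,14,15): 0⊕1⊕0⊕0⊕0⊕1⊕0⊕0 = 0
s4 (pos 4,5,6,7,12,13,14,15): 1⊕0⊕0⊕0⊕1⊕1⊕0⊕0 = 1
s8 (pos 8,9,10,11,12,13,14,15): 0⊕1⊕0⊕1⊕1⊕1⊕0⊕0 = 0
Syndrome s8…s1 = 0100 → error at position 4.

0100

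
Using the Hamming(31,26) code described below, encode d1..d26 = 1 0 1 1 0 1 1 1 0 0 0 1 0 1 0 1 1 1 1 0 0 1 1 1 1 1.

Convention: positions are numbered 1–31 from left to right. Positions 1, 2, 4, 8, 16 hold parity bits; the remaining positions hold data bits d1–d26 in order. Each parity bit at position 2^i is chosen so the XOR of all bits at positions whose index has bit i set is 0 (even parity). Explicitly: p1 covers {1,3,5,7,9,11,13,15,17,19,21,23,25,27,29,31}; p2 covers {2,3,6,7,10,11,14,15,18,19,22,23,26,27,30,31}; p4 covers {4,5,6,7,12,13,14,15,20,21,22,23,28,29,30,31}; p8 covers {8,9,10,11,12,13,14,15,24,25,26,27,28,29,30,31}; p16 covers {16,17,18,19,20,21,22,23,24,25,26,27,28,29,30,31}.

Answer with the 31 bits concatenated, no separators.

Place data at non-parity positions: p1 p2 1 p4 0 1 1 p8 0 1 1 1 0 0 0 p16 1 0 1 0 1 1 1 1 0 0 1 1 1 1 1
p1 (pos 1,3,5,7,9,11,13,15,17,19,21,23,25,27,29,31): XOR of data positions = 1⊕0⊕1⊕0⊕1⊕0⊕0⊕1⊕1⊕1⊕1⊕0⊕1⊕1⊕1 = 0
p2 (pos 2,3,6,7,10,11,14,15,18,19,22,23,26,27,30,31): XOR of data positions = 1⊕1⊕1⊕1⊕1⊕0⊕0⊕0⊕1⊕1⊕1⊕0⊕1⊕1⊕1 = 1
p4 (pos 4,5,6,7,12,13,14,15,20,21,22,23,28,29,30,31): XOR of data positions = 0⊕1⊕1⊕1⊕0⊕0⊕0⊕0⊕1⊕1⊕1⊕1⊕1⊕1⊕1 = 0
p8 (pos 8,9,10,11,12,13,14,15,24,25,26,27,28,29,30,31): XOR of data positions = 0⊕1⊕1⊕1⊕0⊕0⊕0⊕1⊕0⊕0⊕1⊕1⊕1⊕1⊕1 = 1
p16 (pos 16,17,18,19,20,21,22,23,24,25,26,27,28,29,30,31): XOR of data positions = 1⊕0⊕1⊕0⊕1⊕1⊕1⊕1⊕0⊕0⊕1⊕1⊕1⊕1⊕1 = 1
Codeword: 0110011101110001101011110011111

0110011101110001101011110011111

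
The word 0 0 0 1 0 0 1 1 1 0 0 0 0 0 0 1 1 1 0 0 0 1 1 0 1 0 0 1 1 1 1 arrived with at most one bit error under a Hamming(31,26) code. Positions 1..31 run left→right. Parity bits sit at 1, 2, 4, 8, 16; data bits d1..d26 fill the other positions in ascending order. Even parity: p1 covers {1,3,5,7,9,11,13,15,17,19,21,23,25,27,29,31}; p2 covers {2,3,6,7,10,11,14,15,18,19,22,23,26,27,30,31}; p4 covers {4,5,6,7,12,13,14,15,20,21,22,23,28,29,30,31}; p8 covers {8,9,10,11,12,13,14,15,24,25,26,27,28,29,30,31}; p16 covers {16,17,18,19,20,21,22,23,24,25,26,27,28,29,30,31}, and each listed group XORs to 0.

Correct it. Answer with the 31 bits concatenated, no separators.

0001001100000001110001101001111

s1 (pos 1,3,5,7,9,11,13,15,17,19,21,23,25,27,29,31): 0⊕0⊕0⊕1⊕1⊕0⊕0⊕0⊕1⊕0⊕0⊕1⊕1⊕0⊕1⊕1 = 1
s2 (pos 2,3,6,7,10,11,14,15,18,19,22,23,26,27,30,31): 0⊕0⊕0⊕1⊕0⊕0⊕0⊕0⊕1⊕0⊕1⊕1⊕0⊕0⊕1⊕1 = 0
s4 (pos 4,5,6,7,12,13,14,15,20,21,22,23,28,29,30,31): 1⊕0⊕0⊕1⊕0⊕0⊕0⊕0⊕0⊕0⊕1⊕1⊕1⊕1⊕1⊕1 = 0
s8 (pos 8,9,10,11,12,13,14,15,24,25,26,27,28,29,30,31): 1⊕1⊕0⊕0⊕0⊕0⊕0⊕0⊕0⊕1⊕0⊕0⊕1⊕1⊕1⊕1 = 1
s16 (pos 16,17,18,19,20,21,22,23,24,25,26,27,28,29,30,31): 1⊕1⊕1⊕0⊕0⊕0⊕1⊕1⊕0⊕1⊕0⊕0⊕1⊕1⊕1⊕1 = 0
Syndrome s16…s1 = 01001 → error at position 9.
Flip position 9: 0001001110000001110001101001111 → 0001001100000001110001101001111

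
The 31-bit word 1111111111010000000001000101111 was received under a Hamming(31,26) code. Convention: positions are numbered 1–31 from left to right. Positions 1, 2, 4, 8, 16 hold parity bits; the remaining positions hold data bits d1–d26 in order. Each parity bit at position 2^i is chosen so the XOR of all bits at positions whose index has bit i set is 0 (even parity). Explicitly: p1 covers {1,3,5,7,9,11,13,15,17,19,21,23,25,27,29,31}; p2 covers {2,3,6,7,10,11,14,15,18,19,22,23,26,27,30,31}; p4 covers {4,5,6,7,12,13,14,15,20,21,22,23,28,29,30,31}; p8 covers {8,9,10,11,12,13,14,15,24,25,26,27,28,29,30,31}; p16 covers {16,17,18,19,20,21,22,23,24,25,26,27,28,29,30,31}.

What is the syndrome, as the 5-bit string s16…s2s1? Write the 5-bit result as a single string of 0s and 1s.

s1 (pos 1,3,5,7,9,11,13,15,17,19,21,23,25,27,29,31): 1⊕1⊕1⊕1⊕1⊕0⊕0⊕0⊕0⊕0⊕0⊕0⊕0⊕0⊕1⊕1 = 1
s2 (pos 2,3,6,7,10,11,14,15,18,19,22,23,26,27,30,31): 1⊕1⊕1⊕1⊕1⊕0⊕0⊕0⊕0⊕0⊕1⊕0⊕1⊕0⊕1⊕1 = 1
s4 (pos 4,5,6,7,12,13,14,15,20,21,22,23,28,29,30,31): 1⊕1⊕1⊕1⊕1⊕0⊕0⊕0⊕0⊕0⊕1⊕0⊕1⊕1⊕1⊕1 = 0
s8 (pos 8,9,10,11,12,13,14,15,24,25,26,27,28,29,30,31): 1⊕1⊕1⊕0⊕1⊕0⊕0⊕0⊕0⊕0⊕1⊕0⊕1⊕1⊕1⊕1 = 1
s16 (pos 16,17,18,19,20,21,22,23,24,25,26,27,28,29,30,31): 0⊕0⊕0⊕0⊕0⊕0⊕1⊕0⊕0⊕0⊕1⊕0⊕1⊕1⊕1⊕1 = 0
Syndrome s16…s1 = 01011 → error at position 11.

01011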